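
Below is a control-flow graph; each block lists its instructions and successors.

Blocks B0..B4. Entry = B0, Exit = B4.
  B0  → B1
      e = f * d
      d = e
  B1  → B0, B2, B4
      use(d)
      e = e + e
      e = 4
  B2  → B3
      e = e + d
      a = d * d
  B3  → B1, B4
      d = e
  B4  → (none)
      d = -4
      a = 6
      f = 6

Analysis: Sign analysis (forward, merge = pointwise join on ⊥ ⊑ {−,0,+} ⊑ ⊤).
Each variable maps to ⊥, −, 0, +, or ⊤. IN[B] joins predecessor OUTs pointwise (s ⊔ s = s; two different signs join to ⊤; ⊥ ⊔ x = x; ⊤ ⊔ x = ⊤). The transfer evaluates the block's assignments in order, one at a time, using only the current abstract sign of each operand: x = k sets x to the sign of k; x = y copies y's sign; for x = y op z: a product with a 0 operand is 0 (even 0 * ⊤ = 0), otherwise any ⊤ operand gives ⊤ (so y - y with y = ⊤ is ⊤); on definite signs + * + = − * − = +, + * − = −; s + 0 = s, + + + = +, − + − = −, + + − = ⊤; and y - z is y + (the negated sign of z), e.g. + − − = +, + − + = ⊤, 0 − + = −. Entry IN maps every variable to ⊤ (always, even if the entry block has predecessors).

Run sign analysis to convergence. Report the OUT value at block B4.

Answer: {a: +, b: ⊤, c: ⊤, d: -, e: ⊤, f: +}

Derivation:
Fixpoint table:
  B0: | IN=(all ⊤) | OUT=(all ⊤)
  B1: | IN=(all ⊤) | OUT={e:+; rest ⊤}
  B2: | IN={e:+; rest ⊤} | OUT=(all ⊤)
  B3: | IN=(all ⊤) | OUT=(all ⊤)
  B4: | IN=(all ⊤) | OUT={a:+, d:-, f:+; rest ⊤}

Merge at B4: IN[B4] = OUT[B1] ⊔ OUT[B3] = {a: ⊤, b: ⊤, c: ⊤, d: ⊤, e: ⊤, f: ⊤}
Applying B4's transfer function to that IN value gives OUT[B4] (row B4 above).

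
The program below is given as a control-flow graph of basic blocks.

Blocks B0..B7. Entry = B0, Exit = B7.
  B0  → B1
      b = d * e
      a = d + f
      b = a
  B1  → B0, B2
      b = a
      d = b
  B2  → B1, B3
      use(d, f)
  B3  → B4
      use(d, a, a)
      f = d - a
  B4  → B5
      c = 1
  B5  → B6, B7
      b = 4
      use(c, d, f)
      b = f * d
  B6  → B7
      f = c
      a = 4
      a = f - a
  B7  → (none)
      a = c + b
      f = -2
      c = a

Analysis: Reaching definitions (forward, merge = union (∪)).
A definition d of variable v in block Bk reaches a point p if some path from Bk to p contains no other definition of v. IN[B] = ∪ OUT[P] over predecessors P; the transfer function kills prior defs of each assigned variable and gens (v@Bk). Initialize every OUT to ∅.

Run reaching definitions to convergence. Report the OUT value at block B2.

Answer: {a@B0, b@B1, d@B1}

Working:
Per-block solution:
  B0: | IN={a@B0, b@B1, d@B1} | OUT={a@B0, b@B0, d@B1}
  B1: | IN={a@B0, b@B0, b@B1, d@B1} | OUT={a@B0, b@B1, d@B1}
  B2: | IN={a@B0, b@B1, d@B1} | OUT={a@B0, b@B1, d@B1}
  B3: | IN={a@B0, b@B1, d@B1} | OUT={a@B0, b@B1, d@B1, f@B3}
  B4: | IN={a@B0, b@B1, d@B1, f@B3} | OUT={a@B0, b@B1, c@B4, d@B1, f@B3}
  B5: | IN={a@B0, b@B1, c@B4, d@B1, f@B3} | OUT={a@B0, b@B5, c@B4, d@B1, f@B3}
  B6: | IN={a@B0, b@B5, c@B4, d@B1, f@B3} | OUT={a@B6, b@B5, c@B4, d@B1, f@B6}
  B7: | IN={a@B0, a@B6, b@B5, c@B4, d@B1, f@B3, f@B6} | OUT={a@B7, b@B5, c@B7, d@B1, f@B7}

Merge at B2: IN[B2] = OUT[B1] = {a@B0, b@B1, d@B1}
Applying B2's transfer function to that IN value gives OUT[B2] (row B2 above).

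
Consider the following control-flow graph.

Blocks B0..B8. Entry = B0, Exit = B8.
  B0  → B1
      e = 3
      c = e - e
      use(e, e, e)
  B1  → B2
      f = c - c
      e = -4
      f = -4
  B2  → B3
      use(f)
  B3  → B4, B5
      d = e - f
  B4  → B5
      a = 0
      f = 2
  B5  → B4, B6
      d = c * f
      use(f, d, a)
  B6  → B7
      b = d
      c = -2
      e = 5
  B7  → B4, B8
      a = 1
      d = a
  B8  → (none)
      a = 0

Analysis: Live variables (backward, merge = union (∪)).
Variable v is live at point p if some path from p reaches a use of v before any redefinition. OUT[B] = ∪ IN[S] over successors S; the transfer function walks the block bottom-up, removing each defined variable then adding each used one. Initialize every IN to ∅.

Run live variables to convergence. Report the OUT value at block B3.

Per-block solution:
  B0: | IN={a} | OUT={a, c}
  B1: | IN={a, c} | OUT={a, c, e, f}
  B2: | IN={a, c, e, f} | OUT={a, c, e, f}
  B3: | IN={a, c, e, f} | OUT={a, c, f}
  B4: | IN={c} | OUT={a, c, f}
  B5: | IN={a, c, f} | OUT={c, d}
  B6: | IN={d} | OUT={c}
  B7: | IN={c} | OUT={c}
  B8: | IN={} | OUT={}

Merge at B3: OUT[B3] = IN[B4] ⊔ IN[B5] = {a, c, f}

Answer: {a, c, f}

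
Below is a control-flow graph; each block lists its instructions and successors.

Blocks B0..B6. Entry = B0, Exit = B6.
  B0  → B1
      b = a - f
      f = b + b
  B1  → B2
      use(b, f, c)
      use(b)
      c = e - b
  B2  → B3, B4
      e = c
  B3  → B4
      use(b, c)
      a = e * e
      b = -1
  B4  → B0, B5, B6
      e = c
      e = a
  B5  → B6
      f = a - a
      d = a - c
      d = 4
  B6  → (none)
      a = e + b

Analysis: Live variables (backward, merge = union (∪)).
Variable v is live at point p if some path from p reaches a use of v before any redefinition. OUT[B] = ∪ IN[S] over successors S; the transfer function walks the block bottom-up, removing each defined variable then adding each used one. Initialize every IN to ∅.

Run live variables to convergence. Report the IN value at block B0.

Answer: {a, c, e, f}

Derivation:
Converged values:
  B0:   IN={a, c, e, f}   OUT={a, b, c, e, f}
  B1:   IN={a, b, c, e, f}   OUT={a, b, c, f}
  B2:   IN={a, b, c, f}   OUT={a, b, c, e, f}
  B3:   IN={b, c, e, f}   OUT={a, b, c, f}
  B4:   IN={a, b, c, f}   OUT={a, b, c, e, f}
  B5:   IN={a, b, c, e}   OUT={b, e}
  B6:   IN={b, e}   OUT={}

Merge at B0: OUT[B0] = IN[B1] = {a, b, c, e, f}
Applying B0's transfer function to that OUT value gives IN[B0] (row B0 above).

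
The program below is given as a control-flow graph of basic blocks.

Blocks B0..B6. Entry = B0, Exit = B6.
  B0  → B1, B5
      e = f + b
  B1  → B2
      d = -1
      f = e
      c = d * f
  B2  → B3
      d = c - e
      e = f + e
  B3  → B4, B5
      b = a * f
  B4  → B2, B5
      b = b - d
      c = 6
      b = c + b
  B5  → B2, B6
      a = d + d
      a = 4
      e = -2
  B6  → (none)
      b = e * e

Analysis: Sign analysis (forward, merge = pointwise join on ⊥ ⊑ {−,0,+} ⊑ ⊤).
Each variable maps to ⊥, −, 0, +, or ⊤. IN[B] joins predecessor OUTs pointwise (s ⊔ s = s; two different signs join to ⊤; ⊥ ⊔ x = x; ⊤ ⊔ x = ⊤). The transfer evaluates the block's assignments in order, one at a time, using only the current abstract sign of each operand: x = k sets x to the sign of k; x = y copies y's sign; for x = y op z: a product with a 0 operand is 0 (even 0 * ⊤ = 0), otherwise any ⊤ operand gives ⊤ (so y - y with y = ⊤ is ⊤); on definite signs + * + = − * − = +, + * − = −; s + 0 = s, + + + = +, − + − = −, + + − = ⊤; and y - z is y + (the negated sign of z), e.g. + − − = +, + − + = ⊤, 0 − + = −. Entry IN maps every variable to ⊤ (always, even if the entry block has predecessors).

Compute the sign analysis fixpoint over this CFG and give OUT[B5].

Converged values:
  B0:  IN=(all ⊤)  OUT=(all ⊤)
  B1:  IN=(all ⊤)  OUT={d:-; rest ⊤}
  B2:  IN=(all ⊤)  OUT=(all ⊤)
  B3:  IN=(all ⊤)  OUT=(all ⊤)
  B4:  IN=(all ⊤)  OUT={c:+; rest ⊤}
  B5:  IN=(all ⊤)  OUT={a:+, e:-; rest ⊤}
  B6:  IN={a:+, e:-; rest ⊤}  OUT={a:+, b:+, e:-; rest ⊤}

Merge at B5: IN[B5] = OUT[B0] ⊔ OUT[B3] ⊔ OUT[B4] = {a: ⊤, b: ⊤, c: ⊤, d: ⊤, e: ⊤, f: ⊤}
Applying B5's transfer function to that IN value gives OUT[B5] (row B5 above).

Answer: {a: +, b: ⊤, c: ⊤, d: ⊤, e: -, f: ⊤}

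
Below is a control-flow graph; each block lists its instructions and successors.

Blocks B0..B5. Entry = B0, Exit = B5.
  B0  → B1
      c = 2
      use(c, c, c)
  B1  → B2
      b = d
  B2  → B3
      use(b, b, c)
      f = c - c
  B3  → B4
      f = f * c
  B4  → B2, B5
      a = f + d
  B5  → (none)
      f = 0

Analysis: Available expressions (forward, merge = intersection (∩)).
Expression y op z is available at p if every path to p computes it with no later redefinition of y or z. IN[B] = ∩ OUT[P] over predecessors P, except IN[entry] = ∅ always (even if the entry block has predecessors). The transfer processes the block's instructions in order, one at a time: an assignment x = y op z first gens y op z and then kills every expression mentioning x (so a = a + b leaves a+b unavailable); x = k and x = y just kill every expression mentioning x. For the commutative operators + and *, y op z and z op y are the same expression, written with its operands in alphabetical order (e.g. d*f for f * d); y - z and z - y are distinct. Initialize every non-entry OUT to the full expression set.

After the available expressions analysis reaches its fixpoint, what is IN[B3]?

Per-block solution:
  B0: | IN={} | OUT={}
  B1: | IN={} | OUT={}
  B2: | IN={} | OUT={c-c}
  B3: | IN={c-c} | OUT={c-c}
  B4: | IN={c-c} | OUT={c-c, d+f}
  B5: | IN={c-c, d+f} | OUT={c-c}

Merge at B3: IN[B3] = OUT[B2] = {c-c}

Answer: {c-c}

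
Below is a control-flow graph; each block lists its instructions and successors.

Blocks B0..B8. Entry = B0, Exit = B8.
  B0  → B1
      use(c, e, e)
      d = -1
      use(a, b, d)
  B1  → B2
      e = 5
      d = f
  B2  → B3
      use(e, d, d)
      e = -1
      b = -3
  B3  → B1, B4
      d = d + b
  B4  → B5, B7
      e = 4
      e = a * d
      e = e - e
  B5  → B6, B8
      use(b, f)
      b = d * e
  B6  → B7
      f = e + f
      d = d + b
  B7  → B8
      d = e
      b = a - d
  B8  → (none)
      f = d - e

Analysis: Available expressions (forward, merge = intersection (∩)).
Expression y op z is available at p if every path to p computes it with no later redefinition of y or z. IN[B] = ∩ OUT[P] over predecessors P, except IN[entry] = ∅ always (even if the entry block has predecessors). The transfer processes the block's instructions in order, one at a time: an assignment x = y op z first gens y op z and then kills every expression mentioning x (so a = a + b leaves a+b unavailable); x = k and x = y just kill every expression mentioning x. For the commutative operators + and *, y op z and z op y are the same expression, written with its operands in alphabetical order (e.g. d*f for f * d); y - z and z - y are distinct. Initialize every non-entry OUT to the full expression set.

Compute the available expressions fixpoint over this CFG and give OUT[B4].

Fixpoint table:
  B0: | IN={} | OUT={}
  B1: | IN={} | OUT={}
  B2: | IN={} | OUT={}
  B3: | IN={} | OUT={}
  B4: | IN={} | OUT={a*d}
  B5: | IN={a*d} | OUT={a*d, d*e}
  B6: | IN={a*d, d*e} | OUT={}
  B7: | IN={} | OUT={a-d}
  B8: | IN={} | OUT={d-e}

Merge at B4: IN[B4] = OUT[B3] = {}
Applying B4's transfer function to that IN value gives OUT[B4] (row B4 above).

Answer: {a*d}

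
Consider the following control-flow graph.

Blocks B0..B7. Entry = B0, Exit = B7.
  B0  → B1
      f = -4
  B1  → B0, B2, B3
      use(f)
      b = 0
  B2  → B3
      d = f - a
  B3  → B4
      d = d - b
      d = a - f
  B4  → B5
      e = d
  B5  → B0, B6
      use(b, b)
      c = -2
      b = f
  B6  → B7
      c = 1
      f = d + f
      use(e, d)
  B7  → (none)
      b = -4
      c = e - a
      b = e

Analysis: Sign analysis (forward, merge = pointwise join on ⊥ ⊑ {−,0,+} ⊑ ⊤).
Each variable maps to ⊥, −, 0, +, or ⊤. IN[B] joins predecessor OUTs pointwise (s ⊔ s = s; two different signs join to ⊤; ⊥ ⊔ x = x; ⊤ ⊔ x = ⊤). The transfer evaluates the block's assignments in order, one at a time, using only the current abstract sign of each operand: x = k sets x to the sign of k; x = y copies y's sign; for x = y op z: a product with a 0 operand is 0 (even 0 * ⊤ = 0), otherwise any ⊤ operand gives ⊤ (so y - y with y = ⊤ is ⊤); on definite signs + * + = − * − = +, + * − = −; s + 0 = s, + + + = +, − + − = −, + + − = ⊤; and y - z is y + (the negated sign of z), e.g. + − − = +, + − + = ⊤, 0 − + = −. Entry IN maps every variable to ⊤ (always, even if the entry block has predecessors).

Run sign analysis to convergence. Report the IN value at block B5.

Fixpoint table:
  B0:  IN=(all ⊤)  OUT={f:-; rest ⊤}
  B1:  IN={f:-; rest ⊤}  OUT={b:0, f:-; rest ⊤}
  B2:  IN={b:0, f:-; rest ⊤}  OUT={b:0, f:-; rest ⊤}
  B3:  IN={b:0, f:-; rest ⊤}  OUT={b:0, f:-; rest ⊤}
  B4:  IN={b:0, f:-; rest ⊤}  OUT={b:0, f:-; rest ⊤}
  B5:  IN={b:0, f:-; rest ⊤}  OUT={b:-, c:-, f:-; rest ⊤}
  B6:  IN={b:-, c:-, f:-; rest ⊤}  OUT={b:-, c:+; rest ⊤}
  B7:  IN={b:-, c:+; rest ⊤}  OUT=(all ⊤)

Merge at B5: IN[B5] = OUT[B4] = {a: ⊤, b: 0, c: ⊤, d: ⊤, e: ⊤, f: -}

Answer: {a: ⊤, b: 0, c: ⊤, d: ⊤, e: ⊤, f: -}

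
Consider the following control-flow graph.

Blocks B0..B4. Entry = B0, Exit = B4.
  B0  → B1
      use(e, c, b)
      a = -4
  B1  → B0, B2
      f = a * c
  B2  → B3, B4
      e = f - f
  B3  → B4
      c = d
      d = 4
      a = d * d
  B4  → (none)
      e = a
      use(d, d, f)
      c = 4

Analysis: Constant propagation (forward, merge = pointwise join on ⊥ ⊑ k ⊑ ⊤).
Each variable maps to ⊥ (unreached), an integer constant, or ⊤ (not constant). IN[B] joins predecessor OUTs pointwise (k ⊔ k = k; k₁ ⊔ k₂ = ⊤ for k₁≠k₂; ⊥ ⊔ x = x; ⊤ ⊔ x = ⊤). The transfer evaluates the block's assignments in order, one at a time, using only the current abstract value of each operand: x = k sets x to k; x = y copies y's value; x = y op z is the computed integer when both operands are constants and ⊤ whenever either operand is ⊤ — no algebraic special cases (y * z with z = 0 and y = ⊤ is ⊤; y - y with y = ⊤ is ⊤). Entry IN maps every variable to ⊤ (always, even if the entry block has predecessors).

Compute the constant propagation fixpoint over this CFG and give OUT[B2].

Converged values:
  B0: | IN=(all ⊤) | OUT={a:-4; rest ⊤}
  B1: | IN={a:-4; rest ⊤} | OUT={a:-4; rest ⊤}
  B2: | IN={a:-4; rest ⊤} | OUT={a:-4; rest ⊤}
  B3: | IN={a:-4; rest ⊤} | OUT={a:16, d:4; rest ⊤}
  B4: | IN=(all ⊤) | OUT={c:4; rest ⊤}

Merge at B2: IN[B2] = OUT[B1] = {a: -4, b: ⊤, c: ⊤, d: ⊤, e: ⊤, f: ⊤}
Applying B2's transfer function to that IN value gives OUT[B2] (row B2 above).

Answer: {a: -4, b: ⊤, c: ⊤, d: ⊤, e: ⊤, f: ⊤}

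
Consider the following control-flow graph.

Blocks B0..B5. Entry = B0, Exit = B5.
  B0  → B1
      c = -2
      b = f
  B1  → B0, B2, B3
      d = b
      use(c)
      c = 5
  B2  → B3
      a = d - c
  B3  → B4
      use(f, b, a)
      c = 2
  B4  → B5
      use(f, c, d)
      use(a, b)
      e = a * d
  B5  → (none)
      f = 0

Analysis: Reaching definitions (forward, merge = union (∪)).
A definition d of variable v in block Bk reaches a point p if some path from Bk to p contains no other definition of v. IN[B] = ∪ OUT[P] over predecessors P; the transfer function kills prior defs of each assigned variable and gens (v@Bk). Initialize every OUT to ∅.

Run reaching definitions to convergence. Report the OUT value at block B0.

Fixpoint table:
  B0: | IN={b@B0, c@B1, d@B1} | OUT={b@B0, c@B0, d@B1}
  B1: | IN={b@B0, c@B0, d@B1} | OUT={b@B0, c@B1, d@B1}
  B2: | IN={b@B0, c@B1, d@B1} | OUT={a@B2, b@B0, c@B1, d@B1}
  B3: | IN={a@B2, b@B0, c@B1, d@B1} | OUT={a@B2, b@B0, c@B3, d@B1}
  B4: | IN={a@B2, b@B0, c@B3, d@B1} | OUT={a@B2, b@B0, c@B3, d@B1, e@B4}
  B5: | IN={a@B2, b@B0, c@B3, d@B1, e@B4} | OUT={a@B2, b@B0, c@B3, d@B1, e@B4, f@B5}

Merge at B0 (entry node, so the boundary value {} is joined with the incoming edge(s)): IN[B0] = {} ⊔ OUT[B1] = {b@B0, c@B1, d@B1}
Applying B0's transfer function to that IN value gives OUT[B0] (row B0 above).

Answer: {b@B0, c@B0, d@B1}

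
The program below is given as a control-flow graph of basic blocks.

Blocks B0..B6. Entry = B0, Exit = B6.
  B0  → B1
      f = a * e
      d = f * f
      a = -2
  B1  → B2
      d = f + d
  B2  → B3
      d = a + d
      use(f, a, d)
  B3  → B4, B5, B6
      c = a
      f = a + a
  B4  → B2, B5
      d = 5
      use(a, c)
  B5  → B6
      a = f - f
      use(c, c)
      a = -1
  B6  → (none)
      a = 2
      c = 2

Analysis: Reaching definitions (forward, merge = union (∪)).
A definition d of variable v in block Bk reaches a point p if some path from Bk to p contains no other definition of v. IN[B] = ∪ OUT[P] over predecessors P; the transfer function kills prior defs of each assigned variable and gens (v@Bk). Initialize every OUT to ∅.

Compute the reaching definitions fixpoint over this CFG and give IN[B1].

Answer: {a@B0, d@B0, f@B0}

Working:
Per-block solution:
  B0:   IN={}   OUT={a@B0, d@B0, f@B0}
  B1:   IN={a@B0, d@B0, f@B0}   OUT={a@B0, d@B1, f@B0}
  B2:   IN={a@B0, c@B3, d@B1, d@B4, f@B0, f@B3}   OUT={a@B0, c@B3, d@B2, f@B0, f@B3}
  B3:   IN={a@B0, c@B3, d@B2, f@B0, f@B3}   OUT={a@B0, c@B3, d@B2, f@B3}
  B4:   IN={a@B0, c@B3, d@B2, f@B3}   OUT={a@B0, c@B3, d@B4, f@B3}
  B5:   IN={a@B0, c@B3, d@B2, d@B4, f@B3}   OUT={a@B5, c@B3, d@B2, d@B4, f@B3}
  B6:   IN={a@B0, a@B5, c@B3, d@B2, d@B4, f@B3}   OUT={a@B6, c@B6, d@B2, d@B4, f@B3}

Merge at B1: IN[B1] = OUT[B0] = {a@B0, d@B0, f@B0}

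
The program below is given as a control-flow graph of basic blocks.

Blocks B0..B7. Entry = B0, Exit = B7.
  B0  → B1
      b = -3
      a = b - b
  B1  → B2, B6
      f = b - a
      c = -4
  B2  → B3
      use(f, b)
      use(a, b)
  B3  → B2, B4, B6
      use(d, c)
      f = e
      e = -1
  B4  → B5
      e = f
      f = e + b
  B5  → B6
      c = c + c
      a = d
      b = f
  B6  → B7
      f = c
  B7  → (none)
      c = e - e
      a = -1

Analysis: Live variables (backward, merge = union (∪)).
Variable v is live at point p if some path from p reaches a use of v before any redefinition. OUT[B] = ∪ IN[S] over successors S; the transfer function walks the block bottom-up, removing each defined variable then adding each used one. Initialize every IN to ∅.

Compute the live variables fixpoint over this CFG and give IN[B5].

Fixpoint table:
  B0: | IN={d, e} | OUT={a, b, d, e}
  B1: | IN={a, b, d, e} | OUT={a, b, c, d, e, f}
  B2: | IN={a, b, c, d, e, f} | OUT={a, b, c, d, e}
  B3: | IN={a, b, c, d, e} | OUT={a, b, c, d, e, f}
  B4: | IN={b, c, d, f} | OUT={c, d, e, f}
  B5: | IN={c, d, e, f} | OUT={c, e}
  B6: | IN={c, e} | OUT={e}
  B7: | IN={e} | OUT={}

Merge at B5: OUT[B5] = IN[B6] = {c, e}
Applying B5's transfer function to that OUT value gives IN[B5] (row B5 above).

Answer: {c, d, e, f}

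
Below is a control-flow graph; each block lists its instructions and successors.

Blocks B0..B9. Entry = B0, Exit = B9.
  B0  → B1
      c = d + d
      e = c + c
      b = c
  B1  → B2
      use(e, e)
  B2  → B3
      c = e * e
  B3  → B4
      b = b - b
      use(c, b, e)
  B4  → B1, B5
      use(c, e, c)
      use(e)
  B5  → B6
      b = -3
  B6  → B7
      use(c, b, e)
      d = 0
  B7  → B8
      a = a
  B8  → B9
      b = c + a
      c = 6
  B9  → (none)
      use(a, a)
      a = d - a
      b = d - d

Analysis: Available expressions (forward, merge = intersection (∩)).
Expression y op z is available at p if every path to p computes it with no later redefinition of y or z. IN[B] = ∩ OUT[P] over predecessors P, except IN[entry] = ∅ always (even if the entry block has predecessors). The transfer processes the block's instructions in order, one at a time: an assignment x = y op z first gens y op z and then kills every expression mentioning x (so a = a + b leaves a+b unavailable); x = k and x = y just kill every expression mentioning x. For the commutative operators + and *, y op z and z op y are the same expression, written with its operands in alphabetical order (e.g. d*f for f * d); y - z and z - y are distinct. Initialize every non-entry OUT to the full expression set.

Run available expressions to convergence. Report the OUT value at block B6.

Fixpoint table:
  B0:  IN={}  OUT={c+c, d+d}
  B1:  IN={d+d}  OUT={d+d}
  B2:  IN={d+d}  OUT={d+d, e*e}
  B3:  IN={d+d, e*e}  OUT={d+d, e*e}
  B4:  IN={d+d, e*e}  OUT={d+d, e*e}
  B5:  IN={d+d, e*e}  OUT={d+d, e*e}
  B6:  IN={d+d, e*e}  OUT={e*e}
  B7:  IN={e*e}  OUT={e*e}
  B8:  IN={e*e}  OUT={e*e}
  B9:  IN={e*e}  OUT={d-d, e*e}

Merge at B6: IN[B6] = OUT[B5] = {d+d, e*e}
Applying B6's transfer function to that IN value gives OUT[B6] (row B6 above).

Answer: {e*e}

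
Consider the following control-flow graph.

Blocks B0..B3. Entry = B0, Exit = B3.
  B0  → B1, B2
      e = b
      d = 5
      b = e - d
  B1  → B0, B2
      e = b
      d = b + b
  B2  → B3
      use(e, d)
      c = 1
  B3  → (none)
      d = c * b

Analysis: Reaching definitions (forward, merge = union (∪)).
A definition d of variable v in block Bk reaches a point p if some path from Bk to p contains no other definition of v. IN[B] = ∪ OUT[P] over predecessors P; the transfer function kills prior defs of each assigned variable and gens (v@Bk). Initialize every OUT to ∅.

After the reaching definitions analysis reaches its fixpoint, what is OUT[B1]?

Answer: {b@B0, d@B1, e@B1}

Derivation:
Per-block solution:
  B0: | IN={b@B0, d@B1, e@B1} | OUT={b@B0, d@B0, e@B0}
  B1: | IN={b@B0, d@B0, e@B0} | OUT={b@B0, d@B1, e@B1}
  B2: | IN={b@B0, d@B0, d@B1, e@B0, e@B1} | OUT={b@B0, c@B2, d@B0, d@B1, e@B0, e@B1}
  B3: | IN={b@B0, c@B2, d@B0, d@B1, e@B0, e@B1} | OUT={b@B0, c@B2, d@B3, e@B0, e@B1}

Merge at B1: IN[B1] = OUT[B0] = {b@B0, d@B0, e@B0}
Applying B1's transfer function to that IN value gives OUT[B1] (row B1 above).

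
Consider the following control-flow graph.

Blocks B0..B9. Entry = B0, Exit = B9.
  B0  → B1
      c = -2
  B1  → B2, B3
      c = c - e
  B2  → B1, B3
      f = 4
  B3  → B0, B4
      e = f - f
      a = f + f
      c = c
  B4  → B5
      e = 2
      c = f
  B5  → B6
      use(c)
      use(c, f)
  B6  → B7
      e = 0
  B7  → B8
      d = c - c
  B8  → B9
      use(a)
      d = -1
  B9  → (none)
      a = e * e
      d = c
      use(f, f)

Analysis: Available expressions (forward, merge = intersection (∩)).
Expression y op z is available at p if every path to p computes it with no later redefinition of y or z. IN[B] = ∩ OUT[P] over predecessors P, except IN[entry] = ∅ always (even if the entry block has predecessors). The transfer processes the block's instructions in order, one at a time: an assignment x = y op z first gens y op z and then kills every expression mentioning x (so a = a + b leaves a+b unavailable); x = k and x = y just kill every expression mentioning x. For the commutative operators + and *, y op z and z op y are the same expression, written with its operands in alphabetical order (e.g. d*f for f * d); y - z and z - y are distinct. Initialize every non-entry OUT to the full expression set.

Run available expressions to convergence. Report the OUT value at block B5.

Answer: {f+f, f-f}

Working:
Per-block solution:
  B0:   IN={}   OUT={}
  B1:   IN={}   OUT={}
  B2:   IN={}   OUT={}
  B3:   IN={}   OUT={f+f, f-f}
  B4:   IN={f+f, f-f}   OUT={f+f, f-f}
  B5:   IN={f+f, f-f}   OUT={f+f, f-f}
  B6:   IN={f+f, f-f}   OUT={f+f, f-f}
  B7:   IN={f+f, f-f}   OUT={c-c, f+f, f-f}
  B8:   IN={c-c, f+f, f-f}   OUT={c-c, f+f, f-f}
  B9:   IN={c-c, f+f, f-f}   OUT={c-c, e*e, f+f, f-f}

Merge at B5: IN[B5] = OUT[B4] = {f+f, f-f}
Applying B5's transfer function to that IN value gives OUT[B5] (row B5 above).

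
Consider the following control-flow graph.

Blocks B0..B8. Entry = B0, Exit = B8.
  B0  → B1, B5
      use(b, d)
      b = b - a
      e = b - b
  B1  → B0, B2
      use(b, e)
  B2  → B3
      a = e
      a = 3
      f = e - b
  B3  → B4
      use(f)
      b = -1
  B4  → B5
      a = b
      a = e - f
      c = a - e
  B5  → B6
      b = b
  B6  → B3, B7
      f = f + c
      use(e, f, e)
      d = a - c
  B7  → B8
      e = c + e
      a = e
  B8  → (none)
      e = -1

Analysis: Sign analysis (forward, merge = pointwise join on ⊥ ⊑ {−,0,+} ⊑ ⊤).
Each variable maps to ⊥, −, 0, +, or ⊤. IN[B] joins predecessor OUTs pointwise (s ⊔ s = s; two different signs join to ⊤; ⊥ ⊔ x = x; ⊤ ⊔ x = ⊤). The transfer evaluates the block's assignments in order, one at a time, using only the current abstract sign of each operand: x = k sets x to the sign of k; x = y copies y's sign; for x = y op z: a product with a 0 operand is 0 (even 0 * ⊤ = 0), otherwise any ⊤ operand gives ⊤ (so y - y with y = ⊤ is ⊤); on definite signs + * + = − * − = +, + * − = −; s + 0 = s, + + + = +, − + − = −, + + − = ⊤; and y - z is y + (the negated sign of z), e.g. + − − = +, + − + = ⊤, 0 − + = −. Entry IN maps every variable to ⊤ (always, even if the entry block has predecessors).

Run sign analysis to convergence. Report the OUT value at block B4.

Per-block solution:
  B0:   IN=(all ⊤)   OUT=(all ⊤)
  B1:   IN=(all ⊤)   OUT=(all ⊤)
  B2:   IN=(all ⊤)   OUT={a:+; rest ⊤}
  B3:   IN=(all ⊤)   OUT={b:-; rest ⊤}
  B4:   IN={b:-; rest ⊤}   OUT={b:-; rest ⊤}
  B5:   IN=(all ⊤)   OUT=(all ⊤)
  B6:   IN=(all ⊤)   OUT=(all ⊤)
  B7:   IN=(all ⊤)   OUT=(all ⊤)
  B8:   IN=(all ⊤)   OUT={e:-; rest ⊤}

Merge at B4: IN[B4] = OUT[B3] = {a: ⊤, b: -, c: ⊤, d: ⊤, e: ⊤, f: ⊤}
Applying B4's transfer function to that IN value gives OUT[B4] (row B4 above).

Answer: {a: ⊤, b: -, c: ⊤, d: ⊤, e: ⊤, f: ⊤}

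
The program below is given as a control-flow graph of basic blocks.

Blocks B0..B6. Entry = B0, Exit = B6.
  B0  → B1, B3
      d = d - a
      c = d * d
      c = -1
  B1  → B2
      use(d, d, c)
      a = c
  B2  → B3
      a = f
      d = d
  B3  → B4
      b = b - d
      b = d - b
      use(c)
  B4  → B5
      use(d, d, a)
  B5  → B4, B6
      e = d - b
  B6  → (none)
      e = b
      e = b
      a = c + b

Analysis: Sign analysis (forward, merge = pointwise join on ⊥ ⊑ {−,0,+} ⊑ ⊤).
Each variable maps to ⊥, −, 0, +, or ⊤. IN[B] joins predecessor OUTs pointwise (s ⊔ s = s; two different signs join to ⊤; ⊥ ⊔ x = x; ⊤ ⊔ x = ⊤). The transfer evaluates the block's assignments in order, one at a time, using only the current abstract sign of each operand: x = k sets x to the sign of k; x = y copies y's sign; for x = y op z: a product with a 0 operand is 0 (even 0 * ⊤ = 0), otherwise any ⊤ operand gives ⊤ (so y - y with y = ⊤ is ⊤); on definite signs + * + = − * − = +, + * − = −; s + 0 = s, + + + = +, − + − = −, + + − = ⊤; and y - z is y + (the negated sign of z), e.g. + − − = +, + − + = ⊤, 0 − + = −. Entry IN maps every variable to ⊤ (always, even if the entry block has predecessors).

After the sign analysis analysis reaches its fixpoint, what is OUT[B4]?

Converged values:
  B0:  IN=(all ⊤)  OUT={c:-; rest ⊤}
  B1:  IN={c:-; rest ⊤}  OUT={a:-, c:-; rest ⊤}
  B2:  IN={a:-, c:-; rest ⊤}  OUT={c:-; rest ⊤}
  B3:  IN={c:-; rest ⊤}  OUT={c:-; rest ⊤}
  B4:  IN={c:-; rest ⊤}  OUT={c:-; rest ⊤}
  B5:  IN={c:-; rest ⊤}  OUT={c:-; rest ⊤}
  B6:  IN={c:-; rest ⊤}  OUT={c:-; rest ⊤}

Merge at B4: IN[B4] = OUT[B3] ⊔ OUT[B5] = {a: ⊤, b: ⊤, c: -, d: ⊤, e: ⊤, f: ⊤}
Applying B4's transfer function to that IN value gives OUT[B4] (row B4 above).

Answer: {a: ⊤, b: ⊤, c: -, d: ⊤, e: ⊤, f: ⊤}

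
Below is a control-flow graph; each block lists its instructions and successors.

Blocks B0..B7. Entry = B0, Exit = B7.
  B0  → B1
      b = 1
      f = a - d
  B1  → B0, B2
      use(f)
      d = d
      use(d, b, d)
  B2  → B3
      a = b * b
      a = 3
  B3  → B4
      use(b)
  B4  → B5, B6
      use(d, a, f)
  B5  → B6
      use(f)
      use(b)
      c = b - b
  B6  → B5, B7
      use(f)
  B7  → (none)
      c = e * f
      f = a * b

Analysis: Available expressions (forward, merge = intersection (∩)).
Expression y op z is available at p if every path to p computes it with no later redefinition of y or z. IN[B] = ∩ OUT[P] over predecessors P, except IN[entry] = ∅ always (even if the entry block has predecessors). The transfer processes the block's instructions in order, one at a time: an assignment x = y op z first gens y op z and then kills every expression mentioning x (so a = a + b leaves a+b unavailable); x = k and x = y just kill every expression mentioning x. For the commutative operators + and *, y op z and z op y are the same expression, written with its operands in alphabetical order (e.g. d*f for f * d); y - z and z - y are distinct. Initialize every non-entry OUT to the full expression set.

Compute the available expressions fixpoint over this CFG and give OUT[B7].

Answer: {a*b, b*b}

Working:
Per-block solution:
  B0:   IN={}   OUT={a-d}
  B1:   IN={a-d}   OUT={}
  B2:   IN={}   OUT={b*b}
  B3:   IN={b*b}   OUT={b*b}
  B4:   IN={b*b}   OUT={b*b}
  B5:   IN={b*b}   OUT={b*b, b-b}
  B6:   IN={b*b}   OUT={b*b}
  B7:   IN={b*b}   OUT={a*b, b*b}

Merge at B7: IN[B7] = OUT[B6] = {b*b}
Applying B7's transfer function to that IN value gives OUT[B7] (row B7 above).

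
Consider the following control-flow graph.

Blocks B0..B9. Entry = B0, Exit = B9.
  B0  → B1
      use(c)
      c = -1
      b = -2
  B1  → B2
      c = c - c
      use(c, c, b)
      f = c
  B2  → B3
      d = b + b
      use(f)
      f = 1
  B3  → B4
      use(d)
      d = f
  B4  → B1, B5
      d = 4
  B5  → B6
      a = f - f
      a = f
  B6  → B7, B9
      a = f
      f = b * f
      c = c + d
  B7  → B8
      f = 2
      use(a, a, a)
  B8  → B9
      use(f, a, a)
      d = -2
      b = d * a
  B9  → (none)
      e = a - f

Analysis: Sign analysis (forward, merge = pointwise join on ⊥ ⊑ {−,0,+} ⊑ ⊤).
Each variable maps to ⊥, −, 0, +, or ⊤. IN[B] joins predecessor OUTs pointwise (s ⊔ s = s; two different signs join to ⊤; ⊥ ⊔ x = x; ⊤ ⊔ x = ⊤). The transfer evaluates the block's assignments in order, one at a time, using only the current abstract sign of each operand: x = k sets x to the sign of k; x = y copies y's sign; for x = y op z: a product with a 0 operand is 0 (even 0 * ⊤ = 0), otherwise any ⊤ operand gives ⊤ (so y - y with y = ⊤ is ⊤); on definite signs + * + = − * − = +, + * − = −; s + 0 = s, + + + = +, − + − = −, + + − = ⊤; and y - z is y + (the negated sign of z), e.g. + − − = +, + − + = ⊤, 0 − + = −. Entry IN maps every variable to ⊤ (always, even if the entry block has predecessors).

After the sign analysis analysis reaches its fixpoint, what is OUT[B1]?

Fixpoint table:
  B0: | IN=(all ⊤) | OUT={b:-, c:-; rest ⊤}
  B1: | IN={b:-; rest ⊤} | OUT={b:-; rest ⊤}
  B2: | IN={b:-; rest ⊤} | OUT={b:-, d:-, f:+; rest ⊤}
  B3: | IN={b:-, d:-, f:+; rest ⊤} | OUT={b:-, d:+, f:+; rest ⊤}
  B4: | IN={b:-, d:+, f:+; rest ⊤} | OUT={b:-, d:+, f:+; rest ⊤}
  B5: | IN={b:-, d:+, f:+; rest ⊤} | OUT={a:+, b:-, d:+, f:+; rest ⊤}
  B6: | IN={a:+, b:-, d:+, f:+; rest ⊤} | OUT={a:+, b:-, d:+, f:-; rest ⊤}
  B7: | IN={a:+, b:-, d:+, f:-; rest ⊤} | OUT={a:+, b:-, d:+, f:+; rest ⊤}
  B8: | IN={a:+, b:-, d:+, f:+; rest ⊤} | OUT={a:+, b:-, d:-, f:+; rest ⊤}
  B9: | IN={a:+, b:-; rest ⊤} | OUT={a:+, b:-; rest ⊤}

Merge at B1: IN[B1] = OUT[B0] ⊔ OUT[B4] = {a: ⊤, b: -, c: ⊤, d: ⊤, e: ⊤, f: ⊤}
Applying B1's transfer function to that IN value gives OUT[B1] (row B1 above).

Answer: {a: ⊤, b: -, c: ⊤, d: ⊤, e: ⊤, f: ⊤}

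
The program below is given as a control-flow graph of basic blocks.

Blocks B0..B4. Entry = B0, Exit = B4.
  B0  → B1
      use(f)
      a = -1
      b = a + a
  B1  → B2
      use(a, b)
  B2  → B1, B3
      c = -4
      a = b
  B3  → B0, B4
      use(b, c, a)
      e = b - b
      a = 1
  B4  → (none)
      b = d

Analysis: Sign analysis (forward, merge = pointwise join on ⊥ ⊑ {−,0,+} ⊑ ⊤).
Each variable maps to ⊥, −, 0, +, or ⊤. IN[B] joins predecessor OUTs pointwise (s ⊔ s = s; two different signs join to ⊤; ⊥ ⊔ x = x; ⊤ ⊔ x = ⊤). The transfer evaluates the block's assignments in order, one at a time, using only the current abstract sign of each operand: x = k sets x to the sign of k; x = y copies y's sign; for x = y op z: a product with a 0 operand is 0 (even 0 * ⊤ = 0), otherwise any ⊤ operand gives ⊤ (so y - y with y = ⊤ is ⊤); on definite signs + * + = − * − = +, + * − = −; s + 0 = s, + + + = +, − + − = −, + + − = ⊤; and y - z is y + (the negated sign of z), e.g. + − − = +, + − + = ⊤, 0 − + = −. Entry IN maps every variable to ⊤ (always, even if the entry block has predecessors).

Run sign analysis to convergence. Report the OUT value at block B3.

Per-block solution:
  B0: | IN=(all ⊤) | OUT={a:-, b:-; rest ⊤}
  B1: | IN={a:-, b:-; rest ⊤} | OUT={a:-, b:-; rest ⊤}
  B2: | IN={a:-, b:-; rest ⊤} | OUT={a:-, b:-, c:-; rest ⊤}
  B3: | IN={a:-, b:-, c:-; rest ⊤} | OUT={a:+, b:-, c:-; rest ⊤}
  B4: | IN={a:+, b:-, c:-; rest ⊤} | OUT={a:+, c:-; rest ⊤}

Merge at B3: IN[B3] = OUT[B2] = {a: -, b: -, c: -, d: ⊤, e: ⊤, f: ⊤}
Applying B3's transfer function to that IN value gives OUT[B3] (row B3 above).

Answer: {a: +, b: -, c: -, d: ⊤, e: ⊤, f: ⊤}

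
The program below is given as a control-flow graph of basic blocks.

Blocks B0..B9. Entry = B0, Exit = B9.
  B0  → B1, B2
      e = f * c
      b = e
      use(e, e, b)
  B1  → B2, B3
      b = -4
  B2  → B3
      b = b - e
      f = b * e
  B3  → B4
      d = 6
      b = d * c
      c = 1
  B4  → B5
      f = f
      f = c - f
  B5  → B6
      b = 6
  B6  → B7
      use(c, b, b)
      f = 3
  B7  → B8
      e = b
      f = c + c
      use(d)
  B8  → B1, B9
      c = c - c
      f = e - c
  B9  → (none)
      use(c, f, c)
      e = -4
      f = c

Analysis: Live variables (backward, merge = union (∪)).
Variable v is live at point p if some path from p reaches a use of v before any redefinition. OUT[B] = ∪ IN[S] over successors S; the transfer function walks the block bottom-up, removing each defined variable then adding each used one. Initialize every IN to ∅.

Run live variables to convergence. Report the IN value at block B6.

Answer: {b, c, d}

Trace:
Fixpoint table:
  B0: | IN={c, f} | OUT={b, c, e, f}
  B1: | IN={c, e, f} | OUT={b, c, e, f}
  B2: | IN={b, c, e} | OUT={c, f}
  B3: | IN={c, f} | OUT={c, d, f}
  B4: | IN={c, d, f} | OUT={c, d}
  B5: | IN={c, d} | OUT={b, c, d}
  B6: | IN={b, c, d} | OUT={b, c, d}
  B7: | IN={b, c, d} | OUT={c, e}
  B8: | IN={c, e} | OUT={c, e, f}
  B9: | IN={c, f} | OUT={}

Merge at B6: OUT[B6] = IN[B7] = {b, c, d}
Applying B6's transfer function to that OUT value gives IN[B6] (row B6 above).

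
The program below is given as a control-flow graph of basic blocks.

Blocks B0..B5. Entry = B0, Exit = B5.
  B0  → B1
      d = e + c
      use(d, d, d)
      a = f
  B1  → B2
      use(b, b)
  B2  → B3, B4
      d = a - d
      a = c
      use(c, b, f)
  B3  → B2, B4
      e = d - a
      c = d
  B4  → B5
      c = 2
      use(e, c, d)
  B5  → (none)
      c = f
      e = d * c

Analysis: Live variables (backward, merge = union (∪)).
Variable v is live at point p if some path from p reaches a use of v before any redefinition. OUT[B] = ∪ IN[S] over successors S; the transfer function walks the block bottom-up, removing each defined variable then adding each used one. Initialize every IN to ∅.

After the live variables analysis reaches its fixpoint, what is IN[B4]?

Answer: {d, e, f}

Working:
Converged values:
  B0:  IN={b, c, e, f}  OUT={a, b, c, d, e, f}
  B1:  IN={a, b, c, d, e, f}  OUT={a, b, c, d, e, f}
  B2:  IN={a, b, c, d, e, f}  OUT={a, b, d, e, f}
  B3:  IN={a, b, d, f}  OUT={a, b, c, d, e, f}
  B4:  IN={d, e, f}  OUT={d, f}
  B5:  IN={d, f}  OUT={}

Merge at B4: OUT[B4] = IN[B5] = {d, f}
Applying B4's transfer function to that OUT value gives IN[B4] (row B4 above).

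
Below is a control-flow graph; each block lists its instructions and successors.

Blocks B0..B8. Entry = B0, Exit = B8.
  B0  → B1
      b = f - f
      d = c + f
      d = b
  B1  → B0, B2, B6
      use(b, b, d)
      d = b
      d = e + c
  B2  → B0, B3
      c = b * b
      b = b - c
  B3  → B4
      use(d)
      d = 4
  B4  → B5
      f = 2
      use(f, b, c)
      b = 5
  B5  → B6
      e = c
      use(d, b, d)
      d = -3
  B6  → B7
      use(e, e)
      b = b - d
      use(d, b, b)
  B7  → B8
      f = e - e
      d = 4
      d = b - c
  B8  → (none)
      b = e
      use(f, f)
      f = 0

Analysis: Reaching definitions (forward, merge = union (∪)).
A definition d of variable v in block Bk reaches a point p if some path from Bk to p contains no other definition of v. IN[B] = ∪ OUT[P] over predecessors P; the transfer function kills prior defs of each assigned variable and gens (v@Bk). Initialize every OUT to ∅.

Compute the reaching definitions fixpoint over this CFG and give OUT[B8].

Answer: {b@B8, c@B2, d@B7, e@B5, f@B8}

Working:
Fixpoint table:
  B0:   IN={b@B0, b@B2, c@B2, d@B1}   OUT={b@B0, c@B2, d@B0}
  B1:   IN={b@B0, c@B2, d@B0}   OUT={b@B0, c@B2, d@B1}
  B2:   IN={b@B0, c@B2, d@B1}   OUT={b@B2, c@B2, d@B1}
  B3:   IN={b@B2, c@B2, d@B1}   OUT={b@B2, c@B2, d@B3}
  B4:   IN={b@B2, c@B2, d@B3}   OUT={b@B4, c@B2, d@B3, f@B4}
  B5:   IN={b@B4, c@B2, d@B3, f@B4}   OUT={b@B4, c@B2, d@B5, e@B5, f@B4}
  B6:   IN={b@B0, b@B4, c@B2, d@B1, d@B5, e@B5, f@B4}   OUT={b@B6, c@B2, d@B1, d@B5, e@B5, f@B4}
  B7:   IN={b@B6, c@B2, d@B1, d@B5, e@B5, f@B4}   OUT={b@B6, c@B2, d@B7, e@B5, f@B7}
  B8:   IN={b@B6, c@B2, d@B7, e@B5, f@B7}   OUT={b@B8, c@B2, d@B7, e@B5, f@B8}

Merge at B8: IN[B8] = OUT[B7] = {b@B6, c@B2, d@B7, e@B5, f@B7}
Applying B8's transfer function to that IN value gives OUT[B8] (row B8 above).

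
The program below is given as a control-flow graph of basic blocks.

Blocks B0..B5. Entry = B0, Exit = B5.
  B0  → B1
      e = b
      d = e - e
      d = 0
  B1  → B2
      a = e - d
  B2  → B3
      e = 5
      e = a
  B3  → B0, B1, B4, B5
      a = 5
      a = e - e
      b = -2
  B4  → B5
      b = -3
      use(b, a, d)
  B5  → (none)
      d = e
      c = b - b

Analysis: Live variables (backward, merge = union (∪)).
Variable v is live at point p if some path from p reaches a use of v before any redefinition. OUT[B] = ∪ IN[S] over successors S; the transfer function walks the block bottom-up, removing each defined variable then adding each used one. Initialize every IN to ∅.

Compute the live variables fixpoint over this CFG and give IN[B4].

Fixpoint table:
  B0:   IN={b}   OUT={d, e}
  B1:   IN={d, e}   OUT={a, d}
  B2:   IN={a, d}   OUT={d, e}
  B3:   IN={d, e}   OUT={a, b, d, e}
  B4:   IN={a, d, e}   OUT={b, e}
  B5:   IN={b, e}   OUT={}

Merge at B4: OUT[B4] = IN[B5] = {b, e}
Applying B4's transfer function to that OUT value gives IN[B4] (row B4 above).

Answer: {a, d, e}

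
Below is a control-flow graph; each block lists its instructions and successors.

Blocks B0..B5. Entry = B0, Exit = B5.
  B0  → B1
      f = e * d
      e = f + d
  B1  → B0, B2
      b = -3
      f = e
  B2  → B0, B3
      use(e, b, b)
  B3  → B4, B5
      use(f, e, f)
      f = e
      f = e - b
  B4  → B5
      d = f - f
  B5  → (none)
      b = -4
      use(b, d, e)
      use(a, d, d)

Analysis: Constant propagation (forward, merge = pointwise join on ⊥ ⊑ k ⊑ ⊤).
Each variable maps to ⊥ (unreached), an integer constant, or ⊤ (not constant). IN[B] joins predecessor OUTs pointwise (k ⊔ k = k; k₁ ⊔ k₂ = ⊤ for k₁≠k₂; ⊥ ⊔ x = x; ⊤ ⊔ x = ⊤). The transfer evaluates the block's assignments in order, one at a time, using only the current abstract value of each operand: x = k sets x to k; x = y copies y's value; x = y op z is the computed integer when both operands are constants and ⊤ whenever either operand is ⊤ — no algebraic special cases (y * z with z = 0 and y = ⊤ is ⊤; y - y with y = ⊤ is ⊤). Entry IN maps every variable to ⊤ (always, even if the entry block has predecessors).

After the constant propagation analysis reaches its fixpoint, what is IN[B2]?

Converged values:
  B0:  IN=(all ⊤)  OUT=(all ⊤)
  B1:  IN=(all ⊤)  OUT={b:-3; rest ⊤}
  B2:  IN={b:-3; rest ⊤}  OUT={b:-3; rest ⊤}
  B3:  IN={b:-3; rest ⊤}  OUT={b:-3; rest ⊤}
  B4:  IN={b:-3; rest ⊤}  OUT={b:-3; rest ⊤}
  B5:  IN={b:-3; rest ⊤}  OUT={b:-4; rest ⊤}

Merge at B2: IN[B2] = OUT[B1] = {a: ⊤, b: -3, c: ⊤, d: ⊤, e: ⊤, f: ⊤}

Answer: {a: ⊤, b: -3, c: ⊤, d: ⊤, e: ⊤, f: ⊤}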